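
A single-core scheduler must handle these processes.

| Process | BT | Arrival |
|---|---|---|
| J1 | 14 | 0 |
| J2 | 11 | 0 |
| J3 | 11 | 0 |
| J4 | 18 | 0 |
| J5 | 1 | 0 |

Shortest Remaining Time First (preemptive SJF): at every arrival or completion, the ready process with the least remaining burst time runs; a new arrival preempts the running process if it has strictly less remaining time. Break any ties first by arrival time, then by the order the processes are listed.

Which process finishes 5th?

J4

Timeline: | J5 0-1 | J2 1-12 | J3 12-23 | J1 23-37 | J4 37-55 |
Completion: J1=37  J2=12  J3=23  J4=55  J5=1
Finish order: J5 → J2 → J3 → J1 → J4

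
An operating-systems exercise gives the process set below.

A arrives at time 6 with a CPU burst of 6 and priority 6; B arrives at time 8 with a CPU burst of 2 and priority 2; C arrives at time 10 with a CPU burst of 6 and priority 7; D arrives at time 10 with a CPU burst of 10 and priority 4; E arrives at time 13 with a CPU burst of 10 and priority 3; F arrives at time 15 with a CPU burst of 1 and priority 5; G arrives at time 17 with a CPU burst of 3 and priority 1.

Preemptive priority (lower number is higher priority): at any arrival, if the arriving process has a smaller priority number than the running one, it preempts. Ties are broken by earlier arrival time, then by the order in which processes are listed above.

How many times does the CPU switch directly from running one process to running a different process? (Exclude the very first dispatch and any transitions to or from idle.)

9

Timeline: | idle 0-6 | A 6-8 | B 8-10 | D 10-13 | E 13-17 | G 17-20 | E 20-26 | D 26-33 | F 33-34 | A 34-38 | C 38-44 |
Completion: A=38  B=10  C=44  D=33  E=26  F=34  G=20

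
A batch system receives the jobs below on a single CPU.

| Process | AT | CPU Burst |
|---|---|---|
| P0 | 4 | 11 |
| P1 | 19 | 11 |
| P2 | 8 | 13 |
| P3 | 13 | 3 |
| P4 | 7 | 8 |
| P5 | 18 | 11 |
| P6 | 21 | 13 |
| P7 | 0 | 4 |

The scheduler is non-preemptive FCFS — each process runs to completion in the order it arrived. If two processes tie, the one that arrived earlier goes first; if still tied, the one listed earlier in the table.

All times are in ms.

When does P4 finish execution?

Timeline: | P7 0-4 | P0 4-15 | P4 15-23 | P2 23-36 | P3 36-39 | P5 39-50 | P1 50-61 | P6 61-74 |
Completion: P0=15  P1=61  P2=36  P3=39  P4=23  P5=50  P6=74  P7=4
Turnaround (C−A): P0=11  P1=42  P2=28  P3=26  P4=16  P5=32  P6=53  P7=4

23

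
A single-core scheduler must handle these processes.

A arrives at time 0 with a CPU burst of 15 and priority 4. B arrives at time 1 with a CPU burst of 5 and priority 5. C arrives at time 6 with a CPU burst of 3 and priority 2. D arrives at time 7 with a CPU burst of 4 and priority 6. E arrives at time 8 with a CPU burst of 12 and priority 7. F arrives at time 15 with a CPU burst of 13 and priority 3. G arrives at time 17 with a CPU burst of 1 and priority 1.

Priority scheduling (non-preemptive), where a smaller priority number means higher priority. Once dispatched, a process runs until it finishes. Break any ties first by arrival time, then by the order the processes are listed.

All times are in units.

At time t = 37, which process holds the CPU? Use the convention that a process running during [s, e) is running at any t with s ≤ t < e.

D

Timeline: | A 0-15 | C 15-18 | G 18-19 | F 19-32 | B 32-37 | D 37-41 | E 41-53 |
Completion: A=15  B=37  C=18  D=41  E=53  F=32  G=19
Turnaround (C−A): A=15  B=36  C=12  D=34  E=45  F=17  G=2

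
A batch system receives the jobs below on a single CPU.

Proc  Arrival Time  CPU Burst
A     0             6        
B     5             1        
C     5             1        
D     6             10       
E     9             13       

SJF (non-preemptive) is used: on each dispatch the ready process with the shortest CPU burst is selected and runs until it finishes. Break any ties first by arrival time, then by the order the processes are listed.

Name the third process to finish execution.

C

Schedule: | A 0-6 | B 6-7 | C 7-8 | D 8-18 | E 18-31 |
Completion: A=6  B=7  C=8  D=18  E=31
Turnaround (C−A): A=6  B=2  C=3  D=12  E=22
Finish order: A → B → C → D → E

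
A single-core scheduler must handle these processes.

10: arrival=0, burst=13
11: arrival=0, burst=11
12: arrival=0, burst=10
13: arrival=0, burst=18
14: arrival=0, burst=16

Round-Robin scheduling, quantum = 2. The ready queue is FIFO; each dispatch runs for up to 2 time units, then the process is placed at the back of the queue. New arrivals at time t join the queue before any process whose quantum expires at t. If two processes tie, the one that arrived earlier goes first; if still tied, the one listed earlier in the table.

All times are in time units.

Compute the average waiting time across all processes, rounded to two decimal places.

44.60

Gantt: | 10 0-2 | 11 2-4 | 12 4-6 | 13 6-8 | 14 8-10 | 10 10-12 | 11 12-14 | 12 14-16 | 13 16-18 | 14 18-20 | 10 20-22 | 11 22-24 | 12 24-26 | 13 26-28 | 14 28-30 | 10 30-32 | 11 32-34 | 12 34-36 | 13 36-38 | 14 38-40 | 10 40-42 | 11 42-44 | 12 44-46 | 13 46-48 | 14 48-50 | 10 50-52 | 11 52-53 | 13 53-55 | 14 55-57 | 10 57-58 | 13 58-60 | 14 60-62 | 13 62-64 | 14 64-66 | 13 66-68 |
Completion: 10=58  11=53  12=46  13=68  14=66
Waiting times: 10=45, 11=42, 12=36, 13=50, 14=50
Average waiting = (45+42+36+50+50) / 5 = 223/5 = 44.60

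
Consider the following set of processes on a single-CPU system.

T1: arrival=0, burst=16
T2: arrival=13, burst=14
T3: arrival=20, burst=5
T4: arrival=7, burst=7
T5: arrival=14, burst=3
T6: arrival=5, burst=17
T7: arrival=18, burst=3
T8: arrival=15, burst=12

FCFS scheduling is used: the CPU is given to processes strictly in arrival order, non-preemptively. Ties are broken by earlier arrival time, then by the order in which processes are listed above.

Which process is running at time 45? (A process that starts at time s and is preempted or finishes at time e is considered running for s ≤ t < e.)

Gantt: | T1 0-16 | T6 16-33 | T4 33-40 | T2 40-54 | T5 54-57 | T8 57-69 | T7 69-72 | T3 72-77 |
Completion: T1=16  T2=54  T3=77  T4=40  T5=57  T6=33  T7=72  T8=69
Turnaround (C−A): T1=16  T2=41  T3=57  T4=33  T5=43  T6=28  T7=54  T8=54

T2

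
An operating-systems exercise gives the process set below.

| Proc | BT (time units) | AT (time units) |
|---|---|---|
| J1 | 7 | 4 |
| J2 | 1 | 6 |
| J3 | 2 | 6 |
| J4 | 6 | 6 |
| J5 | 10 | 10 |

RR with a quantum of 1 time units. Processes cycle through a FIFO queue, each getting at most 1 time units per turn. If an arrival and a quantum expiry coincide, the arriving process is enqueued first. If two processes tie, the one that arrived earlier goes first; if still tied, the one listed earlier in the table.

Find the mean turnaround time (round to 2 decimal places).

Timeline: | idle 0-4 | J1 4-6 | J2 6-7 | J3 7-8 | J4 8-9 | J1 9-10 | J3 10-11 | J4 11-12 | J5 12-13 | J1 13-14 | J4 14-15 | J5 15-16 | J1 16-17 | J4 17-18 | J5 18-19 | J1 19-20 | J4 20-21 | J5 21-22 | J1 22-23 | J4 23-24 | J5 24-30 |
Completion: J1=23  J2=7  J3=11  J4=24  J5=30
Turnaround (C−A): J1=19  J2=1  J3=5  J4=18  J5=20
Turnaround times: J1=19, J2=1, J3=5, J4=18, J5=20
Average turnaround = (19+1+5+18+20) / 5 = 63/5 = 12.60

12.60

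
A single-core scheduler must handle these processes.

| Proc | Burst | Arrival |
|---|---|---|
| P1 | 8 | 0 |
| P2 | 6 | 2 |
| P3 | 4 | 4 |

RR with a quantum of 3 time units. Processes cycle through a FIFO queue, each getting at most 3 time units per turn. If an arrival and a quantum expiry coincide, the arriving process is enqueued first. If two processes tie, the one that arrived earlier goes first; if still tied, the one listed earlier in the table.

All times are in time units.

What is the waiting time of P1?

9

Gantt: | P1 0-3 | P2 3-6 | P1 6-9 | P3 9-12 | P2 12-15 | P1 15-17 | P3 17-18 |
Completion: P1=17  P2=15  P3=18
Turnaround (C−A): P1=17  P2=13  P3=14
Waiting(P1) = turnaround − burst = 17 − 8 = 9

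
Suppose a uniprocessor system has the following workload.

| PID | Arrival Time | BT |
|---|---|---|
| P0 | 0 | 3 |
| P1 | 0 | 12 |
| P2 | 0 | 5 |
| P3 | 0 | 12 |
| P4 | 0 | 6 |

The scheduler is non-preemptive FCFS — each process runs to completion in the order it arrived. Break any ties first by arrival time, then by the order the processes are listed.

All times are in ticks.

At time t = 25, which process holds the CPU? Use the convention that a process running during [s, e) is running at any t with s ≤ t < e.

P3

Gantt: | P0 0-3 | P1 3-15 | P2 15-20 | P3 20-32 | P4 32-38 |
Completion: P0=3  P1=15  P2=20  P3=32  P4=38
Turnaround (C−A): P0=3  P1=15  P2=20  P3=32  P4=38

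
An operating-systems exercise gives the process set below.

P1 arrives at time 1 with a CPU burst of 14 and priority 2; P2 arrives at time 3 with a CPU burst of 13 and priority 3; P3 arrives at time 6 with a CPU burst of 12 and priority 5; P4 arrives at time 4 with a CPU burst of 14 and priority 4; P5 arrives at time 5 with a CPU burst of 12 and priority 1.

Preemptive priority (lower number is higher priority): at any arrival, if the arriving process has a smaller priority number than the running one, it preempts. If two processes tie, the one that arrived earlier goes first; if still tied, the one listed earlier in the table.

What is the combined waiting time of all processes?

Schedule: | idle 0-1 | P1 1-5 | P5 5-17 | P1 17-27 | P2 27-40 | P4 40-54 | P3 54-66 |
Completion: P1=27  P2=40  P3=66  P4=54  P5=17
Turnaround (C−A): P1=26  P2=37  P3=60  P4=50  P5=12
Waiting = turnaround − burst: P1=12, P2=24, P3=48, P4=36, P5=0
Total waiting = 12 + 24 + 48 + 36 + 0 = 120

120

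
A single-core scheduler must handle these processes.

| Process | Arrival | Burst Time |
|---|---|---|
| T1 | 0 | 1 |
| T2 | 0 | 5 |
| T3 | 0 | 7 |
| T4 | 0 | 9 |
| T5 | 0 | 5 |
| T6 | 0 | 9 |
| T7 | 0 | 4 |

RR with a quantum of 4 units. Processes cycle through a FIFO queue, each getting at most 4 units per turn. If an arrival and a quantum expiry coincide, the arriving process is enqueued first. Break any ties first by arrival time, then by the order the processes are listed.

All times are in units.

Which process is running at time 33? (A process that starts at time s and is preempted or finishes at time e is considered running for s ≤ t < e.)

Schedule: | T1 0-1 | T2 1-5 | T3 5-9 | T4 9-13 | T5 13-17 | T6 17-21 | T7 21-25 | T2 25-26 | T3 26-29 | T4 29-33 | T5 33-34 | T6 34-38 | T4 38-39 | T6 39-40 |
Completion: T1=1  T2=26  T3=29  T4=39  T5=34  T6=40  T7=25
Turnaround (C−A): T1=1  T2=26  T3=29  T4=39  T5=34  T6=40  T7=25

T5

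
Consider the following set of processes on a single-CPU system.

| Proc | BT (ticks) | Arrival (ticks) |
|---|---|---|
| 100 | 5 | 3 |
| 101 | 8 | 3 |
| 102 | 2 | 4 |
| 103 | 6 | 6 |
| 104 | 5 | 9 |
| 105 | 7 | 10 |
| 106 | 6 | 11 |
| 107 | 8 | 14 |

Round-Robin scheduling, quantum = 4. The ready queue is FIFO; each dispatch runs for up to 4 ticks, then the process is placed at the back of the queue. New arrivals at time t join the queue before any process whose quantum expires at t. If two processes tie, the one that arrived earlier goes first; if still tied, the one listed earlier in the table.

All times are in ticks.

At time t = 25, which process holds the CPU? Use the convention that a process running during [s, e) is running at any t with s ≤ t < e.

Gantt: | idle 0-3 | 100 3-7 | 101 7-11 | 102 11-13 | 103 13-17 | 100 17-18 | 104 18-22 | 105 22-26 | 106 26-30 | 101 30-34 | 107 34-38 | 103 38-40 | 104 40-41 | 105 41-44 | 106 44-46 | 107 46-50 |
Completion: 100=18  101=34  102=13  103=40  104=41  105=44  106=46  107=50

105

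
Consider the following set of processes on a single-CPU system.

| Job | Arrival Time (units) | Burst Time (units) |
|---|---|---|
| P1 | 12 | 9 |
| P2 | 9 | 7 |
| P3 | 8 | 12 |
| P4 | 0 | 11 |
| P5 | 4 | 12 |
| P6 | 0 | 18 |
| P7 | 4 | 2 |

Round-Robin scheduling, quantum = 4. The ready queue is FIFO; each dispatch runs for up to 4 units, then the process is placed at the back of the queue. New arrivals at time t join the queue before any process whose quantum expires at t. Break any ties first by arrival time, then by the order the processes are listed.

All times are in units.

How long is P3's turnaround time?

Gantt: | P4 0-4 | P6 4-8 | P5 8-12 | P7 12-14 | P4 14-18 | P3 18-22 | P6 22-26 | P2 26-30 | P1 30-34 | P5 34-38 | P4 38-41 | P3 41-45 | P6 45-49 | P2 49-52 | P1 52-56 | P5 56-60 | P3 60-64 | P6 64-68 | P1 68-69 | P6 69-71 |
Completion: P1=69  P2=52  P3=64  P4=41  P5=60  P6=71  P7=14
Turnaround (C−A): P1=57  P2=43  P3=56  P4=41  P5=56  P6=71  P7=10
Turnaround(P3) = completion − arrival = 64 − 8 = 56

56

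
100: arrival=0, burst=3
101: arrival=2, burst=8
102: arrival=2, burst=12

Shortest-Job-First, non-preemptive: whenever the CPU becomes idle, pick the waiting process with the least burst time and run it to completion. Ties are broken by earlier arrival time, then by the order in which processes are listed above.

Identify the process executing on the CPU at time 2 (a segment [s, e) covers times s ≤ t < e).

Gantt: | 100 0-3 | 101 3-11 | 102 11-23 |
Completion: 100=3  101=11  102=23

100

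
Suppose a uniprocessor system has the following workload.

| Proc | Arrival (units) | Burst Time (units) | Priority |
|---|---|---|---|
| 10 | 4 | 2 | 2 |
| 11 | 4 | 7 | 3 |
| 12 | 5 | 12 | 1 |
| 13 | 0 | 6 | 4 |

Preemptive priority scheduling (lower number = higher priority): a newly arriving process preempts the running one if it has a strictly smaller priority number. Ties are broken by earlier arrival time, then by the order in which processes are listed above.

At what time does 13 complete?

Gantt: | 13 0-4 | 10 4-5 | 12 5-17 | 10 17-18 | 11 18-25 | 13 25-27 |
Completion: 10=18  11=25  12=17  13=27
Turnaround (C−A): 10=14  11=21  12=12  13=27

27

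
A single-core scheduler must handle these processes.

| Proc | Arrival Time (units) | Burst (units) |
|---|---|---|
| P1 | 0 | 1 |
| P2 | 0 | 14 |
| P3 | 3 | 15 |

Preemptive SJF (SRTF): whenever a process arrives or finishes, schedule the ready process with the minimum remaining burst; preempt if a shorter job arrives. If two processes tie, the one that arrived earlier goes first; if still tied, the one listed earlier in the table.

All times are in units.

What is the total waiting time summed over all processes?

13

Schedule: | P1 0-1 | P2 1-15 | P3 15-30 |
Completion: P1=1  P2=15  P3=30
Turnaround (C−A): P1=1  P2=15  P3=27
Waiting = turnaround − burst: P1=0, P2=1, P3=12
Total waiting = 0 + 1 + 12 = 13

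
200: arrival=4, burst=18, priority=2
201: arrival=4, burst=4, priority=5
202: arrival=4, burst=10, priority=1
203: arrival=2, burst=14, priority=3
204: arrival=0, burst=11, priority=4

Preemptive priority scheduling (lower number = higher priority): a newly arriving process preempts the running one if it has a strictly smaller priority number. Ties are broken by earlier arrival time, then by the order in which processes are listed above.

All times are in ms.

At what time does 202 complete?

Gantt: | 204 0-2 | 203 2-4 | 202 4-14 | 200 14-32 | 203 32-44 | 204 44-53 | 201 53-57 |
Completion: 200=32  201=57  202=14  203=44  204=53

14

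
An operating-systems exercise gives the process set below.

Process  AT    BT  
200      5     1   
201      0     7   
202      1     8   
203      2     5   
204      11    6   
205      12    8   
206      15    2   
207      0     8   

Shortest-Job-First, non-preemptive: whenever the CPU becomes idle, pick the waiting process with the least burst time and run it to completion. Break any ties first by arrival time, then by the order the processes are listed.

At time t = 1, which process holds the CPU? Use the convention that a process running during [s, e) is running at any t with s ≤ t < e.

Gantt: | 201 0-7 | 200 7-8 | 203 8-13 | 204 13-19 | 206 19-21 | 207 21-29 | 202 29-37 | 205 37-45 |
Completion: 200=8  201=7  202=37  203=13  204=19  205=45  206=21  207=29
Turnaround (C−A): 200=3  201=7  202=36  203=11  204=8  205=33  206=6  207=29

201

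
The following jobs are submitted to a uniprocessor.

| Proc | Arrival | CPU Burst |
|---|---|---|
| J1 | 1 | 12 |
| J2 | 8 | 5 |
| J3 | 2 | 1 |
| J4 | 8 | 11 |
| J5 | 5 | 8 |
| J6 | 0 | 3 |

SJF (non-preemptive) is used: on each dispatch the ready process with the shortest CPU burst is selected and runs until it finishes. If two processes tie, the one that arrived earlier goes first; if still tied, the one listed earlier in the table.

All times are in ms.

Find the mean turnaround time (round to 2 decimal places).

14.83

Gantt: | J6 0-3 | J3 3-4 | J1 4-16 | J2 16-21 | J5 21-29 | J4 29-40 |
Completion: J1=16  J2=21  J3=4  J4=40  J5=29  J6=3
Turnaround times: J1=15, J2=13, J3=2, J4=32, J5=24, J6=3
Average turnaround = (15+13+2+32+24+3) / 6 = 89/6 = 14.83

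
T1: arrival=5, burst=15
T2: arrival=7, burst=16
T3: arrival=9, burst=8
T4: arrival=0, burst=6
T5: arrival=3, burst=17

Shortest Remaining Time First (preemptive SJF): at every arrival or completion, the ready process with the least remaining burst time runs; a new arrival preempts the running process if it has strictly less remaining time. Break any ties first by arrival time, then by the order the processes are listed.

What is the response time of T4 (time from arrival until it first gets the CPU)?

Gantt: | T4 0-6 | T1 6-9 | T3 9-17 | T1 17-29 | T2 29-45 | T5 45-62 |
Completion: T1=29  T2=45  T3=17  T4=6  T5=62
Turnaround (C−A): T1=24  T2=38  T3=8  T4=6  T5=59
Response(T4) = first start − arrival = 0 − 0 = 0

0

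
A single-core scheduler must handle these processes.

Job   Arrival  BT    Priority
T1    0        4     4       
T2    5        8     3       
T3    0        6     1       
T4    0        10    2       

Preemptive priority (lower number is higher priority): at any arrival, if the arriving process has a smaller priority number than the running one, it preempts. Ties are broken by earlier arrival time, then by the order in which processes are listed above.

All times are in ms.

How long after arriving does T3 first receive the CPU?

Timeline: | T3 0-6 | T4 6-16 | T2 16-24 | T1 24-28 |
Completion: T1=28  T2=24  T3=6  T4=16
Response(T3) = first start − arrival = 0 − 0 = 0

0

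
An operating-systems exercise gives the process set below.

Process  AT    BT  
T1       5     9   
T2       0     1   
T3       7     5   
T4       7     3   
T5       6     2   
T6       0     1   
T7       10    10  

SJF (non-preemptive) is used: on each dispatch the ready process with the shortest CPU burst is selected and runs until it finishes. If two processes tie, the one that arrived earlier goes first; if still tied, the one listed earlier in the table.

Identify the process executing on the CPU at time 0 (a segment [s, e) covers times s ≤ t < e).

Timeline: | T2 0-1 | T6 1-2 | idle 2-5 | T1 5-14 | T5 14-16 | T4 16-19 | T3 19-24 | T7 24-34 |
Completion: T1=14  T2=1  T3=24  T4=19  T5=16  T6=2  T7=34
Turnaround (C−A): T1=9  T2=1  T3=17  T4=12  T5=10  T6=2  T7=24

T2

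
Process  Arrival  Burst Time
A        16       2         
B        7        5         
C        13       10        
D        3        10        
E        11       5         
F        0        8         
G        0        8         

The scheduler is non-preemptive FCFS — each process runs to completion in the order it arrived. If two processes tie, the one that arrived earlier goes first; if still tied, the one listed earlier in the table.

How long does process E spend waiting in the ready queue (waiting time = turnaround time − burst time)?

Schedule: | F 0-8 | G 8-16 | D 16-26 | B 26-31 | E 31-36 | C 36-46 | A 46-48 |
Completion: A=48  B=31  C=46  D=26  E=36  F=8  G=16
Waiting(E) = turnaround − burst = 25 − 5 = 20

20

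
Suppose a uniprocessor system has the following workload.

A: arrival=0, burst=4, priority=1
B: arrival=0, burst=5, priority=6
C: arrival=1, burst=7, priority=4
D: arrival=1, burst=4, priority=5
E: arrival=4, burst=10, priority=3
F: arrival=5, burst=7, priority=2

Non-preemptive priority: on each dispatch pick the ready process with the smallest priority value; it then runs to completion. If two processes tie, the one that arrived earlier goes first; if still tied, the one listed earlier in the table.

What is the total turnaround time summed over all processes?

Timeline: | A 0-4 | E 4-14 | F 14-21 | C 21-28 | D 28-32 | B 32-37 |
Completion: A=4  B=37  C=28  D=32  E=14  F=21
Turnaround (C−A): A=4  B=37  C=27  D=31  E=10  F=16
Turnaround = completion − arrival: A=4, B=37, C=27, D=31, E=10, F=16
Total turnaround = 4 + 37 + 27 + 31 + 10 + 16 = 125

125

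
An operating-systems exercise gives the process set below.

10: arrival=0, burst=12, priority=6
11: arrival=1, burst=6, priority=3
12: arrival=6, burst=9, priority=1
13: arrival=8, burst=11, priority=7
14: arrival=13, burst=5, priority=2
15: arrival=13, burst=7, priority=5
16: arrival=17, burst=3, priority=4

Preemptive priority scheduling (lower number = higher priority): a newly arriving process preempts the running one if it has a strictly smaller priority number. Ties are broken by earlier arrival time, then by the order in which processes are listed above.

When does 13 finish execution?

53

Gantt: | 10 0-1 | 11 1-6 | 12 6-15 | 14 15-20 | 11 20-21 | 16 21-24 | 15 24-31 | 10 31-42 | 13 42-53 |
Completion: 10=42  11=21  12=15  13=53  14=20  15=31  16=24
Turnaround (C−A): 10=42  11=20  12=9  13=45  14=7  15=18  16=7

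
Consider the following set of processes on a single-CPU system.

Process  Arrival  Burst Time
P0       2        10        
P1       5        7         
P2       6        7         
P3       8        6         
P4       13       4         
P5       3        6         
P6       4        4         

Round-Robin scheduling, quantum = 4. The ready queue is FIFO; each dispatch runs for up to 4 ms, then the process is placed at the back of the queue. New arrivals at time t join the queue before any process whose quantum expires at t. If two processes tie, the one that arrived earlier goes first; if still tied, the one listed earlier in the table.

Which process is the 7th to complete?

Schedule: | idle 0-2 | P0 2-6 | P5 6-10 | P6 10-14 | P1 14-18 | P2 18-22 | P0 22-26 | P3 26-30 | P5 30-32 | P4 32-36 | P1 36-39 | P2 39-42 | P0 42-44 | P3 44-46 |
Completion: P0=44  P1=39  P2=42  P3=46  P4=36  P5=32  P6=14
Turnaround (C−A): P0=42  P1=34  P2=36  P3=38  P4=23  P5=29  P6=10
Finish order: P6 → P5 → P4 → P1 → P2 → P0 → P3

P3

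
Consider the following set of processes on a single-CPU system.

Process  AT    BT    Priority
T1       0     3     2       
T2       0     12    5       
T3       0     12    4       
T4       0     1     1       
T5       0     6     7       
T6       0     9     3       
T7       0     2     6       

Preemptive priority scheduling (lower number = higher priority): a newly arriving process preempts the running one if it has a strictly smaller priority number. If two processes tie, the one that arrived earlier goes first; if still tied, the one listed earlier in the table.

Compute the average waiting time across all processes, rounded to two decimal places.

17.00

Timeline: | T4 0-1 | T1 1-4 | T6 4-13 | T3 13-25 | T2 25-37 | T7 37-39 | T5 39-45 |
Completion: T1=4  T2=37  T3=25  T4=1  T5=45  T6=13  T7=39
Waiting times: T1=1, T2=25, T3=13, T4=0, T5=39, T6=4, T7=37
Average waiting = (1+25+13+0+39+4+37) / 7 = 119/7 = 17.00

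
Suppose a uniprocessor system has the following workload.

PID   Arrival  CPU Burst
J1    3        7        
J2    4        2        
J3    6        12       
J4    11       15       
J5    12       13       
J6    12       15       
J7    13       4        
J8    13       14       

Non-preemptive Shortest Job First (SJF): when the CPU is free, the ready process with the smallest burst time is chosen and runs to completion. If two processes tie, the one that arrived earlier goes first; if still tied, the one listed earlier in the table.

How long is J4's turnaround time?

59

Gantt: | idle 0-3 | J1 3-10 | J2 10-12 | J3 12-24 | J7 24-28 | J5 28-41 | J8 41-55 | J4 55-70 | J6 70-85 |
Completion: J1=10  J2=12  J3=24  J4=70  J5=41  J6=85  J7=28  J8=55
Turnaround (C−A): J1=7  J2=8  J3=18  J4=59  J5=29  J6=73  J7=15  J8=42
Turnaround(J4) = completion − arrival = 70 − 11 = 59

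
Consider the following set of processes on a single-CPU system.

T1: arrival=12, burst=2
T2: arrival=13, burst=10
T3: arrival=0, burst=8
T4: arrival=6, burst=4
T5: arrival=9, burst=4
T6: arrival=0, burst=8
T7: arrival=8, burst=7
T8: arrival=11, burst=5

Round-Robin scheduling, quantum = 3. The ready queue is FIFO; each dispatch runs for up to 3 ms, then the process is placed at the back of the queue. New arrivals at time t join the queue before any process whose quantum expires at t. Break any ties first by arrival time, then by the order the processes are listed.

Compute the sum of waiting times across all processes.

177

Timeline: | T3 0-3 | T6 3-6 | T3 6-9 | T4 9-12 | T6 12-15 | T7 15-18 | T5 18-21 | T3 21-23 | T8 23-26 | T1 26-28 | T4 28-29 | T2 29-32 | T6 32-34 | T7 34-37 | T5 37-38 | T8 38-40 | T2 40-43 | T7 43-44 | T2 44-48 |
Completion: T1=28  T2=48  T3=23  T4=29  T5=38  T6=34  T7=44  T8=40
Waiting = turnaround − burst: T1=14, T2=25, T3=15, T4=19, T5=25, T6=26, T7=29, T8=24
Total waiting = 14 + 25 + 15 + 19 + 25 + 26 + 29 + 24 = 177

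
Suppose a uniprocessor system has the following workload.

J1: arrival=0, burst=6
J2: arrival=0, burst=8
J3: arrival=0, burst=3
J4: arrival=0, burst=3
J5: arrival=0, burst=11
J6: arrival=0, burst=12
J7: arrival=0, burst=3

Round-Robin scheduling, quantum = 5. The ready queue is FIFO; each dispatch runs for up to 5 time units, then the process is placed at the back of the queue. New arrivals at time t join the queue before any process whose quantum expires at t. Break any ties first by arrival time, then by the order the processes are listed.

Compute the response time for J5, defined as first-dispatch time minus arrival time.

Timeline: | J1 0-5 | J2 5-10 | J3 10-13 | J4 13-16 | J5 16-21 | J6 21-26 | J7 26-29 | J1 29-30 | J2 30-33 | J5 33-38 | J6 38-43 | J5 43-44 | J6 44-46 |
Completion: J1=30  J2=33  J3=13  J4=16  J5=44  J6=46  J7=29
Response(J5) = first start − arrival = 16 − 0 = 16

16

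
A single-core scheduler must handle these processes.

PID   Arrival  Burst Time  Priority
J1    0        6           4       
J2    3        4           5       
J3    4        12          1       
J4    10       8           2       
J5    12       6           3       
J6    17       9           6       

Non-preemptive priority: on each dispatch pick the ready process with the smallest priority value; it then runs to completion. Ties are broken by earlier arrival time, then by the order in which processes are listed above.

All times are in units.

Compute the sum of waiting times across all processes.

72

Timeline: | J1 0-6 | J3 6-18 | J4 18-26 | J5 26-32 | J2 32-36 | J6 36-45 |
Completion: J1=6  J2=36  J3=18  J4=26  J5=32  J6=45
Turnaround (C−A): J1=6  J2=33  J3=14  J4=16  J5=20  J6=28
Waiting = turnaround − burst: J1=0, J2=29, J3=2, J4=8, J5=14, J6=19
Total waiting = 0 + 29 + 2 + 8 + 14 + 19 = 72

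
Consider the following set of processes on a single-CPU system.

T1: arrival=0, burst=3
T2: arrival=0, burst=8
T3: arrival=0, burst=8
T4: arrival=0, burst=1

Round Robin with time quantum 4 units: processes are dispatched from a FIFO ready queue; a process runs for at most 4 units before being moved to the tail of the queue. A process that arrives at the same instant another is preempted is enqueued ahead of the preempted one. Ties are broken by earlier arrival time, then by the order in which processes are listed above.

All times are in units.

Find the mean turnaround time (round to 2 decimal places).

12.75

Timeline: | T1 0-3 | T2 3-7 | T3 7-11 | T4 11-12 | T2 12-16 | T3 16-20 |
Completion: T1=3  T2=16  T3=20  T4=12
Turnaround (C−A): T1=3  T2=16  T3=20  T4=12
Turnaround times: T1=3, T2=16, T3=20, T4=12
Average turnaround = (3+16+20+12) / 4 = 51/4 = 12.75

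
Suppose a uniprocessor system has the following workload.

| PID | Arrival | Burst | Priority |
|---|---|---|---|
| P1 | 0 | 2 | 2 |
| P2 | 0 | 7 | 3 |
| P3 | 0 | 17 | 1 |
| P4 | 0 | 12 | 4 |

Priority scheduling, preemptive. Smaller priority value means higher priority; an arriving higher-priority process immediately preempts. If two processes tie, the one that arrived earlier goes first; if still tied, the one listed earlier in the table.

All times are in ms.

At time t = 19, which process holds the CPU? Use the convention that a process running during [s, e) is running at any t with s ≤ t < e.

Timeline: | P3 0-17 | P1 17-19 | P2 19-26 | P4 26-38 |
Completion: P1=19  P2=26  P3=17  P4=38
Turnaround (C−A): P1=19  P2=26  P3=17  P4=38

P2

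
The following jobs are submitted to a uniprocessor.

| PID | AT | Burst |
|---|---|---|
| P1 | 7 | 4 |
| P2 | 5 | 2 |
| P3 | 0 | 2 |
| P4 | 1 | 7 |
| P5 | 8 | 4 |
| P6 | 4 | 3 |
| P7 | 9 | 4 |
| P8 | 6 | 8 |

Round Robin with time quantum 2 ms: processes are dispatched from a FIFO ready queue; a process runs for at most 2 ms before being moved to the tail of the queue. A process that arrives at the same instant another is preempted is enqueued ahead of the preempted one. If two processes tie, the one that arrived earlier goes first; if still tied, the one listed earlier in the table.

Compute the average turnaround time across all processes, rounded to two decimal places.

16.13

Timeline: | P3 0-2 | P4 2-4 | P6 4-6 | P4 6-8 | P2 8-10 | P8 10-12 | P6 12-13 | P1 13-15 | P5 15-17 | P4 17-19 | P7 19-21 | P8 21-23 | P1 23-25 | P5 25-27 | P4 27-28 | P7 28-30 | P8 30-34 |
Completion: P1=25  P2=10  P3=2  P4=28  P5=27  P6=13  P7=30  P8=34
Turnaround (C−A): P1=18  P2=5  P3=2  P4=27  P5=19  P6=9  P7=21  P8=28
Turnaround times: P1=18, P2=5, P3=2, P4=27, P5=19, P6=9, P7=21, P8=28
Average turnaround = (18+5+2+27+19+9+21+28) / 8 = 129/8 = 16.13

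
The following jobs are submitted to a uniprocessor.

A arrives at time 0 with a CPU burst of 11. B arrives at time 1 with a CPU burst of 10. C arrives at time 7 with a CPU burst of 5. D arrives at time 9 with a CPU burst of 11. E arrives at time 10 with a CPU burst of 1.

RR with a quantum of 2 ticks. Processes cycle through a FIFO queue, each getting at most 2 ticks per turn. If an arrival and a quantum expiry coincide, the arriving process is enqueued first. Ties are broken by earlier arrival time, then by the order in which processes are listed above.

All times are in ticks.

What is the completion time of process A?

33

Timeline: | A 0-2 | B 2-4 | A 4-6 | B 6-8 | A 8-10 | C 10-12 | B 12-14 | D 14-16 | E 16-17 | A 17-19 | C 19-21 | B 21-23 | D 23-25 | A 25-27 | C 27-28 | B 28-30 | D 30-32 | A 32-33 | D 33-38 |
Completion: A=33  B=30  C=28  D=38  E=17
Turnaround (C−A): A=33  B=29  C=21  D=29  E=7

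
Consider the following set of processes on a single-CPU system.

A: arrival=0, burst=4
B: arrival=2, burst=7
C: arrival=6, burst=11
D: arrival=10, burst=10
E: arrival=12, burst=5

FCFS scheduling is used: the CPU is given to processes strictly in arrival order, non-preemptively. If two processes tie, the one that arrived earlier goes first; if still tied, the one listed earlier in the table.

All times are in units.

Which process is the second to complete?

Schedule: | A 0-4 | B 4-11 | C 11-22 | D 22-32 | E 32-37 |
Completion: A=4  B=11  C=22  D=32  E=37
Turnaround (C−A): A=4  B=9  C=16  D=22  E=25
Finish order: A → B → C → D → E

B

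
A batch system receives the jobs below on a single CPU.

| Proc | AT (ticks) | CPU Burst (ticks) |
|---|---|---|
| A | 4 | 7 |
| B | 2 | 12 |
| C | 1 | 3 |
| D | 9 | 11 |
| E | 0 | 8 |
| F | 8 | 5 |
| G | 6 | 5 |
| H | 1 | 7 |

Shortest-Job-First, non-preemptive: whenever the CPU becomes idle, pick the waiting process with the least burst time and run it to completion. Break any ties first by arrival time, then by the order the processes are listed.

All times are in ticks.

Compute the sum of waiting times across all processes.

134

Timeline: | E 0-8 | C 8-11 | G 11-16 | F 16-21 | H 21-28 | A 28-35 | D 35-46 | B 46-58 |
Completion: A=35  B=58  C=11  D=46  E=8  F=21  G=16  H=28
Turnaround (C−A): A=31  B=56  C=10  D=37  E=8  F=13  G=10  H=27
Waiting = turnaround − burst: A=24, B=44, C=7, D=26, E=0, F=8, G=5, H=20
Total waiting = 24 + 44 + 7 + 26 + 0 + 8 + 5 + 20 = 134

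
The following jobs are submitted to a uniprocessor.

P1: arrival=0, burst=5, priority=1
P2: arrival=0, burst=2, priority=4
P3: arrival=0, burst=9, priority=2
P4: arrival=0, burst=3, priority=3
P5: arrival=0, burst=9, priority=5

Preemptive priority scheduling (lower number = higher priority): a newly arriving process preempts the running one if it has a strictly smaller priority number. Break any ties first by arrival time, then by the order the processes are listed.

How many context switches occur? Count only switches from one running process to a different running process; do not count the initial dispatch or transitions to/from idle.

4

Gantt: | P1 0-5 | P3 5-14 | P4 14-17 | P2 17-19 | P5 19-28 |
Completion: P1=5  P2=19  P3=14  P4=17  P5=28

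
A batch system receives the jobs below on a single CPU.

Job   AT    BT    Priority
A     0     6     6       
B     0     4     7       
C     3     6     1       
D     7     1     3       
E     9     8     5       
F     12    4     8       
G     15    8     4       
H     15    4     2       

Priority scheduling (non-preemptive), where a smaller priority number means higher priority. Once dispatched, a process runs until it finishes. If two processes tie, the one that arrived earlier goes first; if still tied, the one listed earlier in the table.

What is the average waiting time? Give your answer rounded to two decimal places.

Timeline: | A 0-6 | C 6-12 | D 12-13 | E 13-21 | H 21-25 | G 25-33 | B 33-37 | F 37-41 |
Completion: A=6  B=37  C=12  D=13  E=21  F=41  G=33  H=25
Turnaround (C−A): A=6  B=37  C=9  D=6  E=12  F=29  G=18  H=10
Waiting times: A=0, B=33, C=3, D=5, E=4, F=25, G=10, H=6
Average waiting = (0+33+3+5+4+25+10+6) / 8 = 86/8 = 10.75

10.75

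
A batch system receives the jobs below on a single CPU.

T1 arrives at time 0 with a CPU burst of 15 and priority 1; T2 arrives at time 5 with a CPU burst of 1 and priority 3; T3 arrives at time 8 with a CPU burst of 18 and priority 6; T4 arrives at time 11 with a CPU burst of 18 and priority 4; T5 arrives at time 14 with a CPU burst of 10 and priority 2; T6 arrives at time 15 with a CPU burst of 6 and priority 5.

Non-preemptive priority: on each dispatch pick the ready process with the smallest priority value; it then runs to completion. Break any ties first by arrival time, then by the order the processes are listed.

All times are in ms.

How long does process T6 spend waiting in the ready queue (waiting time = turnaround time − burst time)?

29

Timeline: | T1 0-15 | T5 15-25 | T2 25-26 | T4 26-44 | T6 44-50 | T3 50-68 |
Completion: T1=15  T2=26  T3=68  T4=44  T5=25  T6=50
Turnaround (C−A): T1=15  T2=21  T3=60  T4=33  T5=11  T6=35
Waiting(T6) = turnaround − burst = 35 − 6 = 29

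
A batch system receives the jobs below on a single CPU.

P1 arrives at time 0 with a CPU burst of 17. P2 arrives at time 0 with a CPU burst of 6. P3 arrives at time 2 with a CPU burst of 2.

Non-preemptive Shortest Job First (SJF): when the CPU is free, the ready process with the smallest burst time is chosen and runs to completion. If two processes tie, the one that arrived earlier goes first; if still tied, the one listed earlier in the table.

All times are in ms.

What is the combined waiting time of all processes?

Gantt: | P2 0-6 | P3 6-8 | P1 8-25 |
Completion: P1=25  P2=6  P3=8
Turnaround (C−A): P1=25  P2=6  P3=6
Waiting = turnaround − burst: P1=8, P2=0, P3=4
Total waiting = 8 + 0 + 4 = 12

12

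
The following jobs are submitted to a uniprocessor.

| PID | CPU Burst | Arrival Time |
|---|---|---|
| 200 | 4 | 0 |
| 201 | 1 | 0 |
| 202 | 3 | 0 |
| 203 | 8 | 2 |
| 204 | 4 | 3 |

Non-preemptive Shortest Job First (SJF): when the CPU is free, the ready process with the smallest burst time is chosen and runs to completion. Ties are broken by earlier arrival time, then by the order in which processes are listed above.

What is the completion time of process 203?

20

Schedule: | 201 0-1 | 202 1-4 | 200 4-8 | 204 8-12 | 203 12-20 |
Completion: 200=8  201=1  202=4  203=20  204=12
Turnaround (C−A): 200=8  201=1  202=4  203=18  204=9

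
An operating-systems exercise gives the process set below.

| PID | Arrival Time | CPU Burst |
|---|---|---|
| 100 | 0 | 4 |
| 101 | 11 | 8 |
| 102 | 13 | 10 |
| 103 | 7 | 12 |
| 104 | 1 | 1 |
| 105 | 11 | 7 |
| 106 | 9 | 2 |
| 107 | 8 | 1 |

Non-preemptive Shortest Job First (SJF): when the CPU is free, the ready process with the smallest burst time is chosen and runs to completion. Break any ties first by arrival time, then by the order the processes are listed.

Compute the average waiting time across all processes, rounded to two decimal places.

9.75

Schedule: | 100 0-4 | 104 4-5 | idle 5-7 | 103 7-19 | 107 19-20 | 106 20-22 | 105 22-29 | 101 29-37 | 102 37-47 |
Completion: 100=4  101=37  102=47  103=19  104=5  105=29  106=22  107=20
Waiting times: 100=0, 101=18, 102=24, 103=0, 104=3, 105=11, 106=11, 107=11
Average waiting = (0+18+24+0+3+11+11+11) / 8 = 78/8 = 9.75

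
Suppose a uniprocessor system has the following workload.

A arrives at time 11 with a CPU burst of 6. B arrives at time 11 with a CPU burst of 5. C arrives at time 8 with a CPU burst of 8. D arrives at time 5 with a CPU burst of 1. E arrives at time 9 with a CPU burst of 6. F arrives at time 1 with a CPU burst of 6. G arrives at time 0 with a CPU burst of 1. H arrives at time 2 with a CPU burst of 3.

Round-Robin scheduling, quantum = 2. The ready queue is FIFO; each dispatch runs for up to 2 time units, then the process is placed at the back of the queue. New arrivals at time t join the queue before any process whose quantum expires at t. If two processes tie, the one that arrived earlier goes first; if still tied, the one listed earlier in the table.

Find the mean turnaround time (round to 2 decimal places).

Schedule: | G 0-1 | F 1-3 | H 3-5 | F 5-7 | D 7-8 | H 8-9 | F 9-11 | C 11-13 | E 13-15 | A 15-17 | B 17-19 | C 19-21 | E 21-23 | A 23-25 | B 25-27 | C 27-29 | E 29-31 | A 31-33 | B 33-34 | C 34-36 |
Completion: A=33  B=34  C=36  D=8  E=31  F=11  G=1  H=9
Turnaround (C−A): A=22  B=23  C=28  D=3  E=22  F=10  G=1  H=7
Turnaround times: A=22, B=23, C=28, D=3, E=22, F=10, G=1, H=7
Average turnaround = (22+23+28+3+22+10+1+7) / 8 = 116/8 = 14.50

14.50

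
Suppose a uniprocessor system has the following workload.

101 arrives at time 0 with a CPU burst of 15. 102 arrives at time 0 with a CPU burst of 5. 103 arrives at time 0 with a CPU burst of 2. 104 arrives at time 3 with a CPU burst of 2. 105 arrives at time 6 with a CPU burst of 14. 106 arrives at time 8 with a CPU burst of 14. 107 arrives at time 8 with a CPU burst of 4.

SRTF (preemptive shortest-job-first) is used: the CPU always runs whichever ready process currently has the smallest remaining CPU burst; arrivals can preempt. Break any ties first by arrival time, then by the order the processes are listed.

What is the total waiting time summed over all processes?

Timeline: | 103 0-2 | 102 2-3 | 104 3-5 | 102 5-9 | 107 9-13 | 105 13-27 | 106 27-41 | 101 41-56 |
Completion: 101=56  102=9  103=2  104=5  105=27  106=41  107=13
Waiting = turnaround − burst: 101=41, 102=4, 103=0, 104=0, 105=7, 106=19, 107=1
Total waiting = 41 + 4 + 0 + 0 + 7 + 19 + 1 = 72

72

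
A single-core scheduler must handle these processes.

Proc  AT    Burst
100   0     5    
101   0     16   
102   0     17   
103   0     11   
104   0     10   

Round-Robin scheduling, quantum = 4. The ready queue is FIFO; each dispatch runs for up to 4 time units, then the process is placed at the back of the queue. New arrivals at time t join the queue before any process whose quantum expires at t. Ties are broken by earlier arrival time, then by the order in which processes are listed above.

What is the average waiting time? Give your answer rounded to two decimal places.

Gantt: | 100 0-4 | 101 4-8 | 102 8-12 | 103 12-16 | 104 16-20 | 100 20-21 | 101 21-25 | 102 25-29 | 103 29-33 | 104 33-37 | 101 37-41 | 102 41-45 | 103 45-48 | 104 48-50 | 101 50-54 | 102 54-59 |
Completion: 100=21  101=54  102=59  103=48  104=50
Waiting times: 100=16, 101=38, 102=42, 103=37, 104=40
Average waiting = (16+38+42+37+40) / 5 = 173/5 = 34.60

34.60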